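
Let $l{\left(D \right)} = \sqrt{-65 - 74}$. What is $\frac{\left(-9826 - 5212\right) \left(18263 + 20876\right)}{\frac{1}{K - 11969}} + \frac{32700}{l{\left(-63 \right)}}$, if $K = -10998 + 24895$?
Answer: $-1134767359696 - \frac{32700 i \sqrt{139}}{139} \approx -1.1348 \cdot 10^{12} - 2773.6 i$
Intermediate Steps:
$l{\left(D \right)} = i \sqrt{139}$ ($l{\left(D \right)} = \sqrt{-139} = i \sqrt{139}$)
$K = 13897$
$\frac{\left(-9826 - 5212\right) \left(18263 + 20876\right)}{\frac{1}{K - 11969}} + \frac{32700}{l{\left(-63 \right)}} = \frac{\left(-9826 - 5212\right) \left(18263 + 20876\right)}{\frac{1}{13897 - 11969}} + \frac{32700}{i \sqrt{139}} = \frac{\left(-15038\right) 39139}{\frac{1}{1928}} + 32700 \left(- \frac{i \sqrt{139}}{139}\right) = - 588572282 \frac{1}{\frac{1}{1928}} - \frac{32700 i \sqrt{139}}{139} = \left(-588572282\right) 1928 - \frac{32700 i \sqrt{139}}{139} = -1134767359696 - \frac{32700 i \sqrt{139}}{139}$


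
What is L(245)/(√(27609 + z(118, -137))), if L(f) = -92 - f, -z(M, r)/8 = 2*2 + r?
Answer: -337*√28673/28673 ≈ -1.9902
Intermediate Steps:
z(M, r) = -32 - 8*r (z(M, r) = -8*(2*2 + r) = -8*(4 + r) = -32 - 8*r)
L(245)/(√(27609 + z(118, -137))) = (-92 - 1*245)/(√(27609 + (-32 - 8*(-137)))) = (-92 - 245)/(√(27609 + (-32 + 1096))) = -337/√(27609 + 1064) = -337*√28673/28673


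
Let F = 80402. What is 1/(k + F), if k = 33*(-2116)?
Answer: 1/10574 ≈ 9.4572e-5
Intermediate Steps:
k = -69828
1/(k + F) = 1/(-69828 + 80402) = 1/10574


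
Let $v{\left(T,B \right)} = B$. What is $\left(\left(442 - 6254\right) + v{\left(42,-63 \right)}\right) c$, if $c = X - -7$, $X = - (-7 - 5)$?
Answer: $-111625$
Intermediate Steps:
$X = 12$ ($X = \left(-1\right) \left(-12\right) = 12$)
$c = 19$ ($c = 12 - -7 = 12 + 7 = 19$)
$\left(\left(442 - 6254\right) + v{\left(42,-63 \right)}\right) c = \left(\left(442 - 6254\right) - 63\right) 19 = \left(-5812 - 63\right) 19 = \left(-5875\right) 19 = -111625$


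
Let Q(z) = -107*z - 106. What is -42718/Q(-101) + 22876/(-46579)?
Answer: -2234557798/498441879 ≈ -4.4831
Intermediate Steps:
Q(z) = -106 - 107*z
-42718/Q(-101) + 22876/(-46579) = -42718/(-106 - 107*(-101)) + 22876/(-46579) = -42718/(-106 + 10807) + 22876*(-1/46579) = -42718/10701 - 22876/46579 = -2234557798/498441879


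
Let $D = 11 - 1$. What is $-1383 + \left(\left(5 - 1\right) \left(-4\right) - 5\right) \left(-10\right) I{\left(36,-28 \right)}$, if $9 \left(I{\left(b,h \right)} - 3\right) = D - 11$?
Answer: $- \frac{2329}{3} \approx -776.33$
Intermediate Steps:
$D = 10$
$I{\left(b,h \right)} = \frac{26}{9}$ ($I{\left(b,h \right)} = 3 + \frac{10 - 11}{9} = 3 + \frac{1}{9} \left(-1\right) = 3 - \frac{1}{9} = \frac{26}{9}$)
$-1383 + \left(\left(5 - 1\right) \left(-4\right) - 5\right) \left(-10\right) I{\left(36,-28 \right)} = -1383 + \left(\left(5 - 1\right) \left(-4\right) - 5\right) \left(-10\right) \frac{26}{9} = -1383 + \left(4 \left(-4\right) - 5\right) \left(-10\right) \frac{26}{9} = -1383 + \left(-16 - 5\right) \left(-10\right) \frac{26}{9} = -1383 + \left(-21\right) \left(-10\right) \frac{26}{9} = -1383 + 210 \cdot \frac{26}{9} = -1383 + \frac{1820}{3} = - \frac{2329}{3}$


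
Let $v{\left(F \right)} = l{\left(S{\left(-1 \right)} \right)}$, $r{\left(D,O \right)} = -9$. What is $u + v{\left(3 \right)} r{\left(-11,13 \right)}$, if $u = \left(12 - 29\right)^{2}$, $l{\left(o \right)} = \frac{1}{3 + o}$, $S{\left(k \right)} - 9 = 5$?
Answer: $\frac{4904}{17} \approx 288.47$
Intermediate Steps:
$S{\left(k \right)} = 14$ ($S{\left(k \right)} = 9 + 5 = 14$)
$v{\left(F \right)} = \frac{1}{17}$ ($v{\left(F \right)} = \frac{1}{3 + 14} = \frac{1}{17}$)
$u = 289$ ($u = \left(-17\right)^{2} = 289$)
$u + v{\left(3 \right)} r{\left(-11,13 \right)} = 289 + \frac{1}{17} \left(-9\right) = 289 - \frac{9}{17} = \frac{4904}{17}$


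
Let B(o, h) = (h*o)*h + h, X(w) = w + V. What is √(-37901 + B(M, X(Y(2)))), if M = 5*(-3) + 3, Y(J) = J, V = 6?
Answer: 7*I*√789 ≈ 196.62*I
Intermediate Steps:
X(w) = 6 + w (X(w) = w + 6 = 6 + w)
M = -12 (M = -15 + 3 = -12)
B(o, h) = h + o*h² (B(o, h) = o*h² + h = h + o*h²)
√(-37901 + B(M, X(Y(2)))) = √(-37901 + (6 + 2)*(1 + (6 + 2)*(-12))) = √(-37901 + 8*(1 + 8*(-12))) = √(-37901 + 8*(1 - 96)) = √(-37901 + 8*(-95)) = √(-37901 - 760) = √(-38661) = 7*I*√789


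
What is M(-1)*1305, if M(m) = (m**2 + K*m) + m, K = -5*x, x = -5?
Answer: -32625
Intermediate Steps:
K = 25 (K = -5*(-5) = 25)
M(m) = m**2 + 26*m (M(m) = (m**2 + 25*m) + m = m**2 + 26*m)
M(-1)*1305 = -(26 - 1)*1305 = -1*25*1305 = -25*1305 = -32625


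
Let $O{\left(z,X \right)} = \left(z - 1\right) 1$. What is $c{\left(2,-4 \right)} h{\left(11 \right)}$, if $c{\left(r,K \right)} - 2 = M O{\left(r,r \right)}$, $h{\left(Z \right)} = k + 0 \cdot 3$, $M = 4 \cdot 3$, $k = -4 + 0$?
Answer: $-56$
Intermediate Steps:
$O{\left(z,X \right)} = -1 + z$ ($O{\left(z,X \right)} = \left(-1 + z\right) 1 = -1 + z$)
$k = -4$
$M = 12$
$h{\left(Z \right)} = -4$ ($h{\left(Z \right)} = -4 + 0 \cdot 3 = -4 + 0 = -4$)
$c{\left(r,K \right)} = -10 + 12 r$ ($c{\left(r,K \right)} = 2 + 12 \left(-1 + r\right) = 2 + \left(-12 + 12 r\right) = -10 + 12 r$)
$c{\left(2,-4 \right)} h{\left(11 \right)} = \left(-10 + 12 \cdot 2\right) \left(-4\right) = \left(-10 + 24\right) \left(-4\right) = 14 \left(-4\right) = -56$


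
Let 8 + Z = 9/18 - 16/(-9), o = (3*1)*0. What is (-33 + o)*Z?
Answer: 1133/6 ≈ 188.83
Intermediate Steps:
o = 0 (o = 3*0 = 0)
Z = -103/18 (Z = -8 + (9/18 - 16/(-9)) = -8 + (9*(1/18) - 16*(-⅑)) = -8 + (½ + 16/9) = -8 + 41/18 = -103/18 ≈ -5.7222)
(-33 + o)*Z = (-33 + 0)*(-103/18) = -33*(-103/18) = 1133/6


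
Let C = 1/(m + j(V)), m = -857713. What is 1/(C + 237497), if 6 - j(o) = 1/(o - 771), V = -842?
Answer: 1383481390/328572679679217 ≈ 4.2106e-6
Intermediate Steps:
j(o) = 6 - 1/(-771 + o) (j(o) = 6 - 1/(o - 771) = 6 - 1/(-771 + o))
C = -1613/1383481390 (C = 1/(-857713 + (-4627 + 6*(-842))/(-771 - 842)) = 1/(-857713 + (-4627 - 5052)/(-1613)) = 1/(-857713 - 1/1613*(-9679)) = 1/(-857713 + 9679/1613) = 1/(-1383481390/1613) = -1613/1383481390 ≈ -1.1659e-6)
1/(C + 237497) = 1/(-1613/1383481390 + 237497) = 1/(328572679679217/1383481390) = 1383481390/328572679679217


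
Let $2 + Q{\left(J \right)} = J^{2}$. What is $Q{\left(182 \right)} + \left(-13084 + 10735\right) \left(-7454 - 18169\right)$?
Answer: $60221549$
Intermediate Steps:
$Q{\left(J \right)} = -2 + J^{2}$
$Q{\left(182 \right)} + \left(-13084 + 10735\right) \left(-7454 - 18169\right) = \left(-2 + 182^{2}\right) + \left(-13084 + 10735\right) \left(-7454 - 18169\right) = \left(-2 + 33124\right) - -60188427 = 33122 + 60188427 = 60221549$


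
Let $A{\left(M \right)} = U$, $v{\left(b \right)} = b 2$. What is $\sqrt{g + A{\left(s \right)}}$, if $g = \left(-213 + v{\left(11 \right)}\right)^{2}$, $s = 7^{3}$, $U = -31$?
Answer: $135 \sqrt{2} \approx 190.92$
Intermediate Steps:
$s = 343$
$v{\left(b \right)} = 2 b$
$A{\left(M \right)} = -31$
$g = 36481$ ($g = \left(-213 + 2 \cdot 11\right)^{2} = \left(-213 + 22\right)^{2} = \left(-191\right)^{2} = 36481$)
$\sqrt{g + A{\left(s \right)}} = \sqrt{36481 - 31} = \sqrt{36450} = 135 \sqrt{2}$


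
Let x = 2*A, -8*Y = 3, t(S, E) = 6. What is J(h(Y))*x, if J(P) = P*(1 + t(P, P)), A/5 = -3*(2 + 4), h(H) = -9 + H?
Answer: 23625/2 ≈ 11813.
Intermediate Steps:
Y = -3/8 (Y = -⅛*3 = -3/8 ≈ -0.37500)
A = -90 (A = 5*(-3*(2 + 4)) = 5*(-3*6) = 5*(-18) = -90)
J(P) = 7*P (J(P) = P*(1 + 6) = P*7 = 7*P)
x = -180 (x = 2*(-90) = -180)
J(h(Y))*x = (7*(-9 - 3/8))*(-180) = (7*(-75/8))*(-180) = -525/8*(-180) = 23625/2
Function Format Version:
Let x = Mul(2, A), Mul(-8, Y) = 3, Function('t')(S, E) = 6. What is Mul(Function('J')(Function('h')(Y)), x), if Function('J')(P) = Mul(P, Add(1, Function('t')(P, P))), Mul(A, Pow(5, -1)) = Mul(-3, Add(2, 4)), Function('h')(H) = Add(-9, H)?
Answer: Rational(23625, 2) ≈ 11813.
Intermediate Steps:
Y = Rational(-3, 8) (Y = Mul(Rational(-1, 8), 3) = Rational(-3, 8) ≈ -0.37500)
A = -90 (A = Mul(5, Mul(-3, Add(2, 4))) = Mul(5, Mul(-3, 6)) = Mul(5, -18) = -90)
Function('J')(P) = Mul(7, P) (Function('J')(P) = Mul(P, Add(1, 6)) = Mul(P, 7) = Mul(7, P))
x = -180 (x = Mul(2, -90) = -180)
Mul(Function('J')(Function('h')(Y)), x) = Mul(Mul(7, Add(-9, Rational(-3, 8))), -180) = Mul(Mul(7, Rational(-75, 8)), -180) = Mul(Rational(-525, 8), -180) = Rational(23625, 2)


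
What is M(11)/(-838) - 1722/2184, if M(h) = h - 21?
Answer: -16919/21788 ≈ -0.77653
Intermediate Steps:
M(h) = -21 + h
M(11)/(-838) - 1722/2184 = (-21 + 11)/(-838) - 1722/2184 = -10*(-1/838) - 1722*1/2184 = 5/419 - 41/52 = -16919/21788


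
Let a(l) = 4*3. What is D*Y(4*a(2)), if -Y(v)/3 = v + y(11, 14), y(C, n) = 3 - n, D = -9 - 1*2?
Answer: 1221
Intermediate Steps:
a(l) = 12
D = -11 (D = -9 - 2 = -11)
Y(v) = 33 - 3*v (Y(v) = -3*(v + (3 - 1*14)) = -3*(v + (3 - 14)) = -3*(v - 11) = -3*(-11 + v) = 33 - 3*v)
D*Y(4*a(2)) = -11*(33 - 12*12) = -11*(33 - 3*48) = -11*(33 - 144) = -11*(-111) = 1221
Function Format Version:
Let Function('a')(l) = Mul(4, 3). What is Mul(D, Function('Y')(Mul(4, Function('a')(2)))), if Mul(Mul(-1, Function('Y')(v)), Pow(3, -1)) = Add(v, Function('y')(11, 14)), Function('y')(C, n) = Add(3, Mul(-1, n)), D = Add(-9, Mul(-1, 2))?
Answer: 1221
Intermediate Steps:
Function('a')(l) = 12
D = -11 (D = Add(-9, -2) = -11)
Function('Y')(v) = Add(33, Mul(-3, v)) (Function('Y')(v) = Mul(-3, Add(v, Add(3, Mul(-1, 14)))) = Mul(-3, Add(v, Add(3, -14))) = Mul(-3, Add(v, -11)) = Mul(-3, Add(-11, v)) = Add(33, Mul(-3, v)))
Mul(D, Function('Y')(Mul(4, Function('a')(2)))) = Mul(-11, Add(33, Mul(-3, Mul(4, 12)))) = Mul(-11, Add(33, Mul(-3, 48))) = Mul(-11, Add(33, -144)) = Mul(-11, -111) = 1221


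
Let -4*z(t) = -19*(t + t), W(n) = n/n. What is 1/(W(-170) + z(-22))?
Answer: -1/208 ≈ -0.0048077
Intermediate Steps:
W(n) = 1
z(t) = 19*t/2 (z(t) = -(-19)*(t + t)/4 = -(-19)*2*t/4 = -(-19)*t/2 = 19*t/2)
1/(W(-170) + z(-22)) = 1/(1 + (19/2)*(-22)) = 1/(1 - 209) = 1/(-208) = -1/208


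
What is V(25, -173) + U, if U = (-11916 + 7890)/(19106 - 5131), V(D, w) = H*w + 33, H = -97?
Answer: 234971624/13975 ≈ 16814.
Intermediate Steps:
V(D, w) = 33 - 97*w (V(D, w) = -97*w + 33 = 33 - 97*w)
U = -4026/13975 ≈ -0.28809
V(25, -173) + U = (33 - 97*(-173)) - 4026/13975 = (33 + 16781) - 4026/13975 = 16814 - 4026/13975 = 234971624/13975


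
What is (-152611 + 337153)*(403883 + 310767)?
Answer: 131882940300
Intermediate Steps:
(-152611 + 337153)*(403883 + 310767) = 184542*714650 = 131882940300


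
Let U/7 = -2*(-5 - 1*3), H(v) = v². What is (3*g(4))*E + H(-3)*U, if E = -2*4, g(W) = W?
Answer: 912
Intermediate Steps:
E = -8
U = 112 (U = 7*(-2*(-5 - 1*3)) = 7*(-2*(-5 - 3)) = 7*(-2*(-8)) = 7*16 = 112)
(3*g(4))*E + H(-3)*U = (3*4)*(-8) + (-3)²*112 = 12*(-8) + 9*112 = -96 + 1008 = 912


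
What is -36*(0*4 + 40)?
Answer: -1440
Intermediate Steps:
-36*(0*4 + 40) = -36*(0 + 40) = -36*40 = -1440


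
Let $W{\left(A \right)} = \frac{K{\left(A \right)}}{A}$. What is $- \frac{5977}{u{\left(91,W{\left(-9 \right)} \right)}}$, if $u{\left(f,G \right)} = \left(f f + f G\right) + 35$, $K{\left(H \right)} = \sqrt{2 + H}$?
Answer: $- \frac{575154756}{800240329} - \frac{699309 i \sqrt{7}}{800240329} \approx -0.71873 - 0.0023121 i$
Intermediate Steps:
$W{\left(A \right)} = \frac{\sqrt{2 + A}}{A}$
$u{\left(f,G \right)} = 35 + f^{2} + G f$ ($u{\left(f,G \right)} = \left(f^{2} + G f\right) + 35 = 35 + f^{2} + G f$)
$- \frac{5977}{u{\left(91,W{\left(-9 \right)} \right)}} = - \frac{5977}{35 + 91^{2} + \frac{\sqrt{2 - 9}}{-9} \cdot 91} = - \frac{5977}{35 + 8281 + - \frac{\sqrt{-7}}{9} \cdot 91} = - \frac{5977}{35 + 8281 + - \frac{i \sqrt{7}}{9} \cdot 91} = - \frac{5977}{35 + 8281 - \frac{91 i \sqrt{7}}{9}} = - \frac{5977}{8316 - \frac{91 i \sqrt{7}}{9}}$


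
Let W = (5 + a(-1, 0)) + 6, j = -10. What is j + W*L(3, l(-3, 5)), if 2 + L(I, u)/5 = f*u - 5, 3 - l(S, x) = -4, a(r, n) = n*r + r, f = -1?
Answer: -710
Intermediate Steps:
a(r, n) = r + n*r
l(S, x) = 7 (l(S, x) = 3 - 1*(-4) = 3 + 4 = 7)
W = 10 (W = (5 - (1 + 0)) + 6 = (5 - 1*1) + 6 = (5 - 1) + 6 = 4 + 6 = 10)
L(I, u) = -35 - 5*u (L(I, u) = -10 + 5*(-u - 5) = -10 + 5*(-5 - u) = -10 + (-25 - 5*u) = -35 - 5*u)
j + W*L(3, l(-3, 5)) = -10 + 10*(-35 - 5*7) = -10 + 10*(-35 - 35) = -10 + 10*(-70) = -10 - 700 = -710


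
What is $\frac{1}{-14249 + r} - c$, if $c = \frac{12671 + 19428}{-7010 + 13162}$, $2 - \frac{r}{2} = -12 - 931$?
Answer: $- \frac{396717693}{76032568} \approx -5.2177$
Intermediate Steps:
$r = 1890$ ($r = 4 - 2 \left(-12 - 931\right) = 4 - -1886 = 4 + 1886 = 1890$)
$c = \frac{32099}{6152} \approx 5.2177$
$\frac{1}{-14249 + r} - c = \frac{1}{-14249 + 1890} - \frac{32099}{6152} = \frac{1}{-12359} - \frac{32099}{6152} = - \frac{1}{12359} - \frac{32099}{6152} = - \frac{396717693}{76032568}$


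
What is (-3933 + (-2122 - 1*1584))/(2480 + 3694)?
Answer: -7639/6174 ≈ -1.2373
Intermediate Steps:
(-3933 + (-2122 - 1*1584))/(2480 + 3694) = (-3933 + (-2122 - 1584))/6174 = (-3933 - 3706)*(1/6174) = -7639*1/6174 = -7639/6174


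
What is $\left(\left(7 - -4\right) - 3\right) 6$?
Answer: $48$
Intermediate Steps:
$\left(\left(7 - -4\right) - 3\right) 6 = \left(\left(7 + 4\right) - 3\right) 6 = \left(11 - 3\right) 6 = 8 \cdot 6 = 48$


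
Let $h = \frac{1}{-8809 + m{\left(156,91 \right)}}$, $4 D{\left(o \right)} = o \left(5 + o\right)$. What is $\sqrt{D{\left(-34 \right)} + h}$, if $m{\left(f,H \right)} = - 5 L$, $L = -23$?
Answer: $\frac{\sqrt{517551405}}{1449} \approx 15.7$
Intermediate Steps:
$m{\left(f,H \right)} = 115$ ($m{\left(f,H \right)} = \left(-5\right) \left(-23\right) = 115$)
$D{\left(o \right)} = \frac{o \left(5 + o\right)}{4}$
$h = - \frac{1}{8694}$ ($h = \frac{1}{-8809 + 115} = \frac{1}{-8694} = - \frac{1}{8694} \approx -0.00011502$)
$\sqrt{D{\left(-34 \right)} + h} = \sqrt{\frac{1}{4} \left(-34\right) \left(5 - 34\right) - \frac{1}{8694}} = \sqrt{\frac{1}{4} \left(-34\right) \left(-29\right) - \frac{1}{8694}} = \sqrt{\frac{493}{2} - \frac{1}{8694}} = \sqrt{\frac{1071535}{4347}} = \frac{\sqrt{517551405}}{1449}$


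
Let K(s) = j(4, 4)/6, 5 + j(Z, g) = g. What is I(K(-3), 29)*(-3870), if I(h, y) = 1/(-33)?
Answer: 1290/11 ≈ 117.27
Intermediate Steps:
j(Z, g) = -5 + g
K(s) = -⅙ (K(s) = (-5 + 4)/6 = -1*⅙ = -⅙)
I(h, y) = -1/33
I(K(-3), 29)*(-3870) = -1/33*(-3870) = 1290/11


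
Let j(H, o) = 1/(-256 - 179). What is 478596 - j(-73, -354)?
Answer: 208189261/435 ≈ 4.7860e+5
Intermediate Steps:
j(H, o) = -1/435 (j(H, o) = 1/(-435) = -1/435)
478596 - j(-73, -354) = 478596 - 1*(-1/435) = 478596 + 1/435 = 208189261/435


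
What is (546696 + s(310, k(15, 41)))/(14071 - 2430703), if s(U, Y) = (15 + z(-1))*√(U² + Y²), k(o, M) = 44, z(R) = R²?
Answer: -22779/100693 - 4*√24509/302079 ≈ -0.22830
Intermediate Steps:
s(U, Y) = 16*√(U² + Y²) (s(U, Y) = (15 + (-1)²)*√(U² + Y²) = (15 + 1)*√(U² + Y²) = 16*√(U² + Y²))
(546696 + s(310, k(15, 41)))/(14071 - 2430703) = (546696 + 16*√(310² + 44²))/(14071 - 2430703) = (546696 + 16*√(96100 + 1936))/(-2416632) = (546696 + 16*√98036)*(-1/2416632) = (546696 + 16*(2*√24509))*(-1/2416632) = (546696 + 32*√24509)*(-1/2416632) = -22779/100693 - 4*√24509/302079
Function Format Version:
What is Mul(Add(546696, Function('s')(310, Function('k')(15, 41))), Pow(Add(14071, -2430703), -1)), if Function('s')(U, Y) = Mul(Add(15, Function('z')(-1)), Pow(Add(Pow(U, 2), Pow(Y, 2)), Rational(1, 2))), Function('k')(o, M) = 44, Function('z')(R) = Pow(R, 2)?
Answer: Add(Rational(-22779, 100693), Mul(Rational(-4, 302079), Pow(24509, Rational(1, 2)))) ≈ -0.22830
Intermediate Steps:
Function('s')(U, Y) = Mul(16, Pow(Add(Pow(U, 2), Pow(Y, 2)), Rational(1, 2))) (Function('s')(U, Y) = Mul(Add(15, Pow(-1, 2)), Pow(Add(Pow(U, 2), Pow(Y, 2)), Rational(1, 2))) = Mul(Add(15, 1), Pow(Add(Pow(U, 2), Pow(Y, 2)), Rational(1, 2))) = Mul(16, Pow(Add(Pow(U, 2), Pow(Y, 2)), Rational(1, 2))))
Mul(Add(546696, Function('s')(310, Function('k')(15, 41))), Pow(Add(14071, -2430703), -1)) = Mul(Add(546696, Mul(16, Pow(Add(Pow(310, 2), Pow(44, 2)), Rational(1, 2)))), Pow(Add(14071, -2430703), -1)) = Mul(Add(546696, Mul(16, Pow(Add(96100, 1936), Rational(1, 2)))), Pow(-2416632, -1)) = Mul(Add(546696, Mul(16, Pow(98036, Rational(1, 2)))), Rational(-1, 2416632)) = Mul(Add(546696, Mul(16, Mul(2, Pow(24509, Rational(1, 2))))), Rational(-1, 2416632)) = Mul(Add(546696, Mul(32, Pow(24509, Rational(1, 2)))), Rational(-1, 2416632)) = Add(Rational(-22779, 100693), Mul(Rational(-4, 302079), Pow(24509, Rational(1, 2))))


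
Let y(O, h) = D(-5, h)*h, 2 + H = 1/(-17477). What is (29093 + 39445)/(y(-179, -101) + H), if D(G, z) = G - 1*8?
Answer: 598919313/11456173 ≈ 52.279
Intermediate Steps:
H = -34955/17477 (H = -2 + 1/(-17477) = -2 - 1/17477 = -34955/17477 ≈ -2.0001)
D(G, z) = -8 + G (D(G, z) = G - 8 = -8 + G)
y(O, h) = -13*h (y(O, h) = (-8 - 5)*h = -13*h)
(29093 + 39445)/(y(-179, -101) + H) = (29093 + 39445)/(-13*(-101) - 34955/17477) = 68538/(1313 - 34955/17477) = 68538/(22912346/17477) = 68538*(17477/22912346) = 598919313/11456173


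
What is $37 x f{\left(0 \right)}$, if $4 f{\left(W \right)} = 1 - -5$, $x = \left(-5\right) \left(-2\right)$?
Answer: $555$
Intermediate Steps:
$x = 10$
$f{\left(W \right)} = \frac{3}{2}$ ($f{\left(W \right)} = \frac{1 - -5}{4} = \frac{1 + 5}{4} = \frac{1}{4} \cdot 6 = \frac{3}{2}$)
$37 x f{\left(0 \right)} = 37 \cdot 10 \cdot \frac{3}{2} = 370 \cdot \frac{3}{2} = 555$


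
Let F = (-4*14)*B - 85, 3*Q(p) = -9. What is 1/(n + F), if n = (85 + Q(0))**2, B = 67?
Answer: 1/2887 ≈ 0.00034638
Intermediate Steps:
Q(p) = -3 (Q(p) = (1/3)*(-9) = -3)
n = 6724 (n = (85 - 3)**2 = 82**2 = 6724)
F = -3837 (F = -4*14*67 - 85 = -56*67 - 85 = -3752 - 85 = -3837)
1/(n + F) = 1/(6724 - 3837) = 1/2887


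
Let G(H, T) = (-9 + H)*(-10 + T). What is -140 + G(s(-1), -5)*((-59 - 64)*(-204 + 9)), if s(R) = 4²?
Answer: -2518565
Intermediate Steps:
s(R) = 16
G(H, T) = (-10 + T)*(-9 + H)
-140 + G(s(-1), -5)*((-59 - 64)*(-204 + 9)) = -140 + (90 - 10*16 - 9*(-5) + 16*(-5))*((-59 - 64)*(-204 + 9)) = -140 + (90 - 160 + 45 - 80)*(-123*(-195)) = -140 - 105*23985 = -140 - 2518425 = -2518565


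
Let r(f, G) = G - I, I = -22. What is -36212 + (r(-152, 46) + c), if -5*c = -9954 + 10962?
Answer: -181728/5 ≈ -36346.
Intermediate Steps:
c = -1008/5 (c = -(-9954 + 10962)/5 = -1/5*1008 = -1008/5 ≈ -201.60)
r(f, G) = 22 + G (r(f, G) = G - 1*(-22) = G + 22 = 22 + G)
-36212 + (r(-152, 46) + c) = -36212 + ((22 + 46) - 1008/5) = -36212 + (68 - 1008/5) = -36212 - 668/5 = -181728/5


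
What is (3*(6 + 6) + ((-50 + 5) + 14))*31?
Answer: 155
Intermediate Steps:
(3*(6 + 6) + ((-50 + 5) + 14))*31 = (3*12 + (-45 + 14))*31 = (36 - 31)*31 = 5*31 = 155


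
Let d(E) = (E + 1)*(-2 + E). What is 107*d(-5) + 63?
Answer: 3059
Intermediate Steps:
d(E) = (1 + E)*(-2 + E)
107*d(-5) + 63 = 107*(-2 + (-5)**2 - 1*(-5)) + 63 = 107*(-2 + 25 + 5) + 63 = 107*28 + 63 = 2996 + 63 = 3059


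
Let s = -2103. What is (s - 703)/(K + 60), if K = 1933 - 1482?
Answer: -2806/511 ≈ -5.4912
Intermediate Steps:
K = 451
(s - 703)/(K + 60) = (-2103 - 703)/(451 + 60) = -2806/511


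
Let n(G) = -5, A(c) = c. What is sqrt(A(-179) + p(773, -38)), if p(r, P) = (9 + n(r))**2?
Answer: I*sqrt(163) ≈ 12.767*I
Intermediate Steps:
p(r, P) = 16 (p(r, P) = (9 - 5)**2 = 4**2 = 16)
sqrt(A(-179) + p(773, -38)) = sqrt(-179 + 16) = sqrt(-163) = I*sqrt(163)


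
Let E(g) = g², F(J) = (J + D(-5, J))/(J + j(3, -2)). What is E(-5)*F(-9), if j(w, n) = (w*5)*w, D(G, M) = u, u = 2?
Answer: -175/36 ≈ -4.8611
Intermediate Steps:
D(G, M) = 2
j(w, n) = 5*w² (j(w, n) = (5*w)*w = 5*w²)
F(J) = (2 + J)/(45 + J) (F(J) = (J + 2)/(J + 5*3²) = (2 + J)/(J + 5*9) = (2 + J)/(J + 45) = (2 + J)/(45 + J))
E(-5)*F(-9) = (-5)²*((2 - 9)/(45 - 9)) = 25*(-7/36) = -175/36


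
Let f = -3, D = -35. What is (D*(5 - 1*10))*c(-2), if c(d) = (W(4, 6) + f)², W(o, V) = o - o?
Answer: 1575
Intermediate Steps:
W(o, V) = 0
c(d) = 9 (c(d) = (0 - 3)² = (-3)² = 9)
(D*(5 - 1*10))*c(-2) = -35*(5 - 1*10)*9 = -35*(5 - 10)*9 = -35*(-5)*9 = 175*9 = 1575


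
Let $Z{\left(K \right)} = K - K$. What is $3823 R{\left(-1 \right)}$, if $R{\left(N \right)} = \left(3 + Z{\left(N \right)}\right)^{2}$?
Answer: $34407$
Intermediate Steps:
$Z{\left(K \right)} = 0$
$R{\left(N \right)} = 9$ ($R{\left(N \right)} = \left(3 + 0\right)^{2} = 3^{2} = 9$)
$3823 R{\left(-1 \right)} = 3823 \cdot 9 = 34407$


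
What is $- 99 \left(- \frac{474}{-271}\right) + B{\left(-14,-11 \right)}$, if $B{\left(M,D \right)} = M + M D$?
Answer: $- \frac{8986}{271} \approx -33.159$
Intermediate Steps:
$B{\left(M,D \right)} = M + D M$
$- 99 \left(- \frac{474}{-271}\right) + B{\left(-14,-11 \right)} = - 99 \left(- \frac{474}{-271}\right) - 14 \left(1 - 11\right) = - 99 \left(\left(-474\right) \left(- \frac{1}{271}\right)\right) - -140 = \left(-99\right) \frac{474}{271} + 140 = - \frac{46926}{271} + 140 = - \frac{8986}{271}$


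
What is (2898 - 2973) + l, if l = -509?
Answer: -584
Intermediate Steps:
(2898 - 2973) + l = (2898 - 2973) - 509 = -75 - 509 = -584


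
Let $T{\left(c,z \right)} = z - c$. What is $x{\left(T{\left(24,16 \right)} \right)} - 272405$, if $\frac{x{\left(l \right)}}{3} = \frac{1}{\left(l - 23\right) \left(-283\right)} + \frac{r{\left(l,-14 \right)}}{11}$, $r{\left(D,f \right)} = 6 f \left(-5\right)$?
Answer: $- \frac{26276845702}{96503} \approx -2.7229 \cdot 10^{5}$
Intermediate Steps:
$r{\left(D,f \right)} = - 30 f$
$x{\left(l \right)} = \frac{1260}{11} - \frac{3}{283 \left(-23 + l\right)}$ ($x{\left(l \right)} = 3 \left(\frac{1}{\left(l - 23\right) \left(-283\right)} + \frac{\left(-30\right) \left(-14\right)}{11}\right) = 3 \left(\frac{1}{-23 + l} \left(- \frac{1}{283}\right) + 420 \cdot \frac{1}{11}\right) = 3 \left(- \frac{1}{283 \left(-23 + l\right)} + \frac{420}{11}\right) = 3 \left(\frac{420}{11} - \frac{1}{283 \left(-23 + l\right)}\right) = \frac{1260}{11} - \frac{3}{283 \left(-23 + l\right)}$)
$x{\left(T{\left(24,16 \right)} \right)} - 272405 = \frac{3 \left(-2733791 + 118860 \left(16 - 24\right)\right)}{3113 \left(-23 + \left(16 - 24\right)\right)} - 272405 = \frac{3 \left(-2733791 + 118860 \left(-8\right)\right)}{3113 \left(-23 - 8\right)} - 272405 = \frac{3 \left(-2733791 - 950880\right)}{3113 \left(-31\right)} - 272405 = \frac{3}{3113} \left(- \frac{1}{31}\right) \left(-3684671\right) - 272405 = \frac{11054013}{96503} - 272405 = - \frac{26276845702}{96503}$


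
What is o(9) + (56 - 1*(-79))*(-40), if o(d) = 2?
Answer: -5398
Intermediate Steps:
o(9) + (56 - 1*(-79))*(-40) = 2 + (56 - 1*(-79))*(-40) = 2 + (56 + 79)*(-40) = 2 + 135*(-40) = 2 - 5400 = -5398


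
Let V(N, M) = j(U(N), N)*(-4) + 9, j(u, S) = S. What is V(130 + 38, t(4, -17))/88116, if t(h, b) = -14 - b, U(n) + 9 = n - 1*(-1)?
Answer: -221/29372 ≈ -0.0075242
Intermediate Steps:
U(n) = -8 + n (U(n) = -9 + (n - 1*(-1)) = -9 + (n + 1) = -9 + (1 + n) = -8 + n)
V(N, M) = 9 - 4*N (V(N, M) = N*(-4) + 9 = -4*N + 9 = 9 - 4*N)
V(130 + 38, t(4, -17))/88116 = (9 - 4*(130 + 38))/88116 = (9 - 4*168)*(1/88116) = (9 - 672)*(1/88116) = -663*1/88116 = -221/29372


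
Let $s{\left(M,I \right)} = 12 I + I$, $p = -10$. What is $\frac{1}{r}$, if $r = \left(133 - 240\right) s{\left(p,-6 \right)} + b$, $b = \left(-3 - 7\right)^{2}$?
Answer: $\frac{1}{8446} \approx 0.0001184$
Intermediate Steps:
$b = 100$ ($b = \left(-10\right)^{2} = 100$)
$s{\left(M,I \right)} = 13 I$
$r = 8446$ ($r = \left(133 - 240\right) 13 \left(-6\right) + 100 = \left(133 - 240\right) \left(-78\right) + 100 = \left(-107\right) \left(-78\right) + 100 = 8346 + 100 = 8446$)
$\frac{1}{r} = \frac{1}{8446}$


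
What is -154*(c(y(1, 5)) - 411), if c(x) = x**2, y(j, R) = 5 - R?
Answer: 63294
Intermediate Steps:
-154*(c(y(1, 5)) - 411) = -154*((5 - 1*5)**2 - 411) = -154*((5 - 5)**2 - 411) = -154*(0**2 - 411) = -154*(0 - 411) = -154*(-411) = 63294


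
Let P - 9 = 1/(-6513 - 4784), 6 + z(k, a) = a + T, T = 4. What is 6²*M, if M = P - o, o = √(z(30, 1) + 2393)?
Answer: 3660192/11297 - 72*√598 ≈ -1436.7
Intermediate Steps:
z(k, a) = -2 + a (z(k, a) = -6 + (a + 4) = -6 + (4 + a) = -2 + a)
o = 2*√598 (o = √((-2 + 1) + 2393) = √(-1 + 2393) = √2392 = 2*√598 ≈ 48.908)
P = 101672/11297 (P = 9 + 1/(-6513 - 4784) = 9 + 1/(-11297) = 9 - 1/11297 = 101672/11297 ≈ 8.9999)
M = 101672/11297 - 2*√598 ≈ -39.908
6²*M = 6²*(101672/11297 - 2*√598) = 36*(101672/11297 - 2*√598) = 3660192/11297 - 72*√598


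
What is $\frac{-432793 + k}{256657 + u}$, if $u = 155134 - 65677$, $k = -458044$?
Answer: $- \frac{890837}{346114} \approx -2.5738$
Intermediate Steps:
$u = 89457$ ($u = 155134 - 65677 = 89457$)
$\frac{-432793 + k}{256657 + u} = \frac{-432793 - 458044}{256657 + 89457} = - \frac{890837}{346114}$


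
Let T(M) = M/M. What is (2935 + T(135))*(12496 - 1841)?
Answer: 31283080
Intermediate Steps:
T(M) = 1
(2935 + T(135))*(12496 - 1841) = (2935 + 1)*(12496 - 1841) = 2936*10655 = 31283080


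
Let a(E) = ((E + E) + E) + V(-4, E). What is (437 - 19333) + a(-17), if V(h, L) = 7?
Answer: -18940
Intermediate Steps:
a(E) = 7 + 3*E (a(E) = ((E + E) + E) + 7 = (2*E + E) + 7 = 3*E + 7 = 7 + 3*E)
(437 - 19333) + a(-17) = (437 - 19333) + (7 + 3*(-17)) = -18896 + (7 - 51) = -18896 - 44 = -18940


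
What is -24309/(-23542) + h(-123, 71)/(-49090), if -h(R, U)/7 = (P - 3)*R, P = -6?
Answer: 343938942/288919195 ≈ 1.1904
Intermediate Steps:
h(R, U) = 63*R (h(R, U) = -7*(-6 - 3)*R = -(-63)*R = 63*R)
-24309/(-23542) + h(-123, 71)/(-49090) = -24309/(-23542) + (63*(-123))/(-49090) = -24309*(-1/23542) - 7749*(-1/49090) = 24309/23542 + 7749/49090 = 343938942/288919195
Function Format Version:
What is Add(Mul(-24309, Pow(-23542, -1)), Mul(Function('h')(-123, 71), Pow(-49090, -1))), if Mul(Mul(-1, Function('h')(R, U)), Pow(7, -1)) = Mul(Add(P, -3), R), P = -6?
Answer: Rational(343938942, 288919195) ≈ 1.1904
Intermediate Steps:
Function('h')(R, U) = Mul(63, R) (Function('h')(R, U) = Mul(-7, Mul(Add(-6, -3), R)) = Mul(-7, Mul(-9, R)) = Mul(63, R))
Add(Mul(-24309, Pow(-23542, -1)), Mul(Function('h')(-123, 71), Pow(-49090, -1))) = Add(Mul(-24309, Pow(-23542, -1)), Mul(Mul(63, -123), Pow(-49090, -1))) = Add(Mul(-24309, Rational(-1, 23542)), Mul(-7749, Rational(-1, 49090))) = Add(Rational(24309, 23542), Rational(7749, 49090)) = Rational(343938942, 288919195)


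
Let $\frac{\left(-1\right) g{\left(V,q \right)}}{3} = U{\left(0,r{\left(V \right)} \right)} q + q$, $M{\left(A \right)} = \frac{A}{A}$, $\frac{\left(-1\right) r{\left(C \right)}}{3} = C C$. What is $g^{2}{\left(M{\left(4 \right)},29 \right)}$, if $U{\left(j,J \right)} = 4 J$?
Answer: $915849$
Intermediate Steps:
$r{\left(C \right)} = - 3 C^{2}$ ($r{\left(C \right)} = - 3 C C = - 3 C^{2}$)
$M{\left(A \right)} = 1$
$g{\left(V,q \right)} = - 3 q + 36 q V^{2}$ ($g{\left(V,q \right)} = - 3 \left(4 \left(- 3 V^{2}\right) q + q\right) = - 3 \left(- 12 V^{2} q + q\right) = - 3 \left(- 12 q V^{2} + q\right) = - 3 \left(q - 12 q V^{2}\right) = - 3 q + 36 q V^{2}$)
$g^{2}{\left(M{\left(4 \right)},29 \right)} = \left(3 \cdot 29 \left(-1 + 12 \cdot 1^{2}\right)\right)^{2} = \left(3 \cdot 29 \left(-1 + 12 \cdot 1\right)\right)^{2} = \left(3 \cdot 29 \left(-1 + 12\right)\right)^{2} = \left(3 \cdot 29 \cdot 11\right)^{2} = 957^{2} = 915849$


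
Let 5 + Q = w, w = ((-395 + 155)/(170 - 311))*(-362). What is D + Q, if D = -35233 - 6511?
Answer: -1991163/47 ≈ -42365.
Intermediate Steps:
D = -41744
w = -28960/47 (w = -240/(-141)*(-362) = -240*(-1/141)*(-362) = (80/47)*(-362) = -28960/47 ≈ -616.17)
Q = -29195/47 (Q = -5 - 28960/47 = -29195/47 ≈ -621.17)
D + Q = -41744 - 29195/47 = -1991163/47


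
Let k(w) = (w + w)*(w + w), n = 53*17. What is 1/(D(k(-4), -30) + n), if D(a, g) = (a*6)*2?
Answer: 1/1669 ≈ 0.00059916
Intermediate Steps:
n = 901
k(w) = 4*w² (k(w) = (2*w)*(2*w) = 4*w²)
D(a, g) = 12*a (D(a, g) = (6*a)*2 = 12*a)
1/(D(k(-4), -30) + n) = 1/(12*(4*(-4)²) + 901) = 1/(12*(4*16) + 901) = 1/(12*64 + 901) = 1/(768 + 901) = 1/1669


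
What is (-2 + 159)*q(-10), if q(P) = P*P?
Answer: 15700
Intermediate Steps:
q(P) = P²
(-2 + 159)*q(-10) = (-2 + 159)*(-10)² = 157*100 = 15700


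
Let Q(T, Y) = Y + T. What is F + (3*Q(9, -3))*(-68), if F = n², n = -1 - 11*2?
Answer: -695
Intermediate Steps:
n = -23 (n = -1 - 22 = -23)
Q(T, Y) = T + Y
F = 529 (F = (-23)² = 529)
F + (3*Q(9, -3))*(-68) = 529 + (3*(9 - 3))*(-68) = 529 + (3*6)*(-68) = 529 + 18*(-68) = 529 - 1224 = -695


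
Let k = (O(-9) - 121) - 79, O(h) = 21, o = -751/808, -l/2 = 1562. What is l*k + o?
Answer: 451829617/808 ≈ 5.5920e+5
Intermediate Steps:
l = -3124 (l = -2*1562 = -3124)
o = -751/808 (o = -751*1/808 = -751/808 ≈ -0.92946)
k = -179 (k = (21 - 121) - 79 = -100 - 79 = -179)
l*k + o = -3124*(-179) - 751/808 = 559196 - 751/808 = 451829617/808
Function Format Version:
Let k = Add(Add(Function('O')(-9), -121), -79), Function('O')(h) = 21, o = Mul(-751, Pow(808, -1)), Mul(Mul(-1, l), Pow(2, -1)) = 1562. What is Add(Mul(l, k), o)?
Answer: Rational(451829617, 808) ≈ 5.5920e+5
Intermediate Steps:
l = -3124 (l = Mul(-2, 1562) = -3124)
o = Rational(-751, 808) (o = Mul(-751, Rational(1, 808)) = Rational(-751, 808) ≈ -0.92946)
k = -179 (k = Add(Add(21, -121), -79) = Add(-100, -79) = -179)
Add(Mul(l, k), o) = Add(Mul(-3124, -179), Rational(-751, 808)) = Add(559196, Rational(-751, 808)) = Rational(451829617, 808)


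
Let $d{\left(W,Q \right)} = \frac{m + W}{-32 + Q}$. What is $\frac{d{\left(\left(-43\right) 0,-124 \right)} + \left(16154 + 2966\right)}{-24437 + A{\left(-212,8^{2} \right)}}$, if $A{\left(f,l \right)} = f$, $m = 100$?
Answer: $- \frac{745655}{961311} \approx -0.77566$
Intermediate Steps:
$d{\left(W,Q \right)} = \frac{100 + W}{-32 + Q}$
$\frac{d{\left(\left(-43\right) 0,-124 \right)} + \left(16154 + 2966\right)}{-24437 + A{\left(-212,8^{2} \right)}} = \frac{\frac{100 - 0}{-32 - 124} + \left(16154 + 2966\right)}{-24437 - 212} = \frac{\frac{100 + 0}{-156} + 19120}{-24649} = \left(\left(- \frac{1}{156}\right) 100 + 19120\right) \left(- \frac{1}{24649}\right) = \left(- \frac{25}{39} + 19120\right) \left(- \frac{1}{24649}\right) = \frac{745655}{39} \left(- \frac{1}{24649}\right) = - \frac{745655}{961311}$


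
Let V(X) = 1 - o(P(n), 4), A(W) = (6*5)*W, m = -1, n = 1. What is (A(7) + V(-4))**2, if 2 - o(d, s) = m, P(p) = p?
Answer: 43264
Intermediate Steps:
o(d, s) = 3 (o(d, s) = 2 - 1*(-1) = 2 + 1 = 3)
A(W) = 30*W
V(X) = -2 (V(X) = 1 - 1*3 = 1 - 3 = -2)
(A(7) + V(-4))**2 = (30*7 - 2)**2 = (210 - 2)**2 = 208**2 = 43264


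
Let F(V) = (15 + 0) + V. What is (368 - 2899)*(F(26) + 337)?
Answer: -956718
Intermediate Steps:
F(V) = 15 + V
(368 - 2899)*(F(26) + 337) = (368 - 2899)*((15 + 26) + 337) = -2531*(41 + 337) = -2531*378 = -956718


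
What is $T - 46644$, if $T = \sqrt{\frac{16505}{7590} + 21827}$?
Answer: $-46644 + \frac{\sqrt{50301490866}}{1518} \approx -46496.0$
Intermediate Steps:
$T = \frac{\sqrt{50301490866}}{1518}$ ($T = \sqrt{16505 \cdot \frac{1}{7590} + 21827} = \sqrt{\frac{3301}{1518} + 21827} = \sqrt{\frac{33136687}{1518}} = \frac{\sqrt{50301490866}}{1518} \approx 147.75$)
$T - 46644 = \frac{\sqrt{50301490866}}{1518} - 46644 = -46644 + \frac{\sqrt{50301490866}}{1518}$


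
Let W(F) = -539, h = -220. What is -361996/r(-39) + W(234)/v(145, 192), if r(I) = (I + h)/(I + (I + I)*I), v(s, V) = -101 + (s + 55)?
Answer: 1397664743/333 ≈ 4.1972e+6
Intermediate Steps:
v(s, V) = -46 + s (v(s, V) = -101 + (55 + s) = -46 + s)
r(I) = (-220 + I)/(I + 2*I²) (r(I) = (I - 220)/(I + (I + I)*I) = (-220 + I)/(I + (2*I)*I) = (-220 + I)/(I + 2*I²))
-361996/r(-39) + W(234)/v(145, 192) = -361996*(-39*(1 + 2*(-39))/(-220 - 39)) - 539/(-46 + 145) = -361996/((-1/39*(-259)/(1 - 78))) - 539/99 = -361996/((-1/39*(-259)/(-77))) - 539*1/99 = -361996/((-1/39*(-1/77)*(-259))) - 49/9 = -361996/(-37/429) - 49/9 = -361996*(-429/37) - 49/9 = 155296284/37 - 49/9 = 1397664743/333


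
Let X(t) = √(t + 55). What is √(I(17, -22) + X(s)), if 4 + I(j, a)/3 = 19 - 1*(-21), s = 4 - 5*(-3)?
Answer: √(108 + √74) ≈ 10.798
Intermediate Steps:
s = 19 (s = 4 + 15 = 19)
X(t) = √(55 + t)
I(j, a) = 108 (I(j, a) = -12 + 3*(19 - 1*(-21)) = -12 + 3*(19 + 21) = -12 + 3*40 = -12 + 120 = 108)
√(I(17, -22) + X(s)) = √(108 + √(55 + 19)) = √(108 + √74)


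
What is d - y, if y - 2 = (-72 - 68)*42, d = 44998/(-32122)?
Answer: 94384059/16061 ≈ 5876.6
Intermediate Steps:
d = -22499/16061 (d = 44998*(-1/32122) = -22499/16061 ≈ -1.4008)
y = -5878 (y = 2 + (-72 - 68)*42 = 2 - 140*42 = 2 - 5880 = -5878)
d - y = -22499/16061 - 1*(-5878) = -22499/16061 + 5878 = 94384059/16061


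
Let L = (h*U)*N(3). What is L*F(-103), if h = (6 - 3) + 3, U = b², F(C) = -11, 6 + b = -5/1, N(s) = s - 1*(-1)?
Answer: -31944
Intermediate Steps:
N(s) = 1 + s (N(s) = s + 1 = 1 + s)
b = -11 (b = -6 - 5/1 = -6 - 5*1 = -6 - 5 = -11)
U = 121 (U = (-11)² = 121)
h = 6 (h = 3 + 3 = 6)
L = 2904 (L = (6*121)*(1 + 3) = 726*4 = 2904)
L*F(-103) = 2904*(-11) = -31944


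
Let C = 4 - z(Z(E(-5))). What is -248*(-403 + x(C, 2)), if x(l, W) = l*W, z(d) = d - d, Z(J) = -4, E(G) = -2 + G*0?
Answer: 97960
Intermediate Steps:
E(G) = -2 (E(G) = -2 + 0 = -2)
z(d) = 0
C = 4 (C = 4 - 1*0 = 4 + 0 = 4)
x(l, W) = W*l
-248*(-403 + x(C, 2)) = -248*(-403 + 2*4) = -248*(-403 + 8) = -248*(-395) = 97960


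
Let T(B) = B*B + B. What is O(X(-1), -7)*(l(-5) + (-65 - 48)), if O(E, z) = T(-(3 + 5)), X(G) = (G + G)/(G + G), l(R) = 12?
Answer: -5656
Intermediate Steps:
X(G) = 1 (X(G) = (2*G)/((2*G)) = (2*G)*(1/(2*G)) = 1)
T(B) = B + B² (T(B) = B² + B = B + B²)
O(E, z) = 56 (O(E, z) = (-(3 + 5))*(1 - (3 + 5)) = (-1*8)*(1 - 1*8) = -8*(1 - 8) = -8*(-7) = 56)
O(X(-1), -7)*(l(-5) + (-65 - 48)) = 56*(12 + (-65 - 48)) = 56*(12 - 113) = 56*(-101) = -5656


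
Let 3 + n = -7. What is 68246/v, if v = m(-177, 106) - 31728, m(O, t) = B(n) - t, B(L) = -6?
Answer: -34123/15920 ≈ -2.1434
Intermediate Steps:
n = -10 (n = -3 - 7 = -10)
m(O, t) = -6 - t
v = -31840 (v = (-6 - 1*106) - 31728 = (-6 - 106) - 31728 = -112 - 31728 = -31840)
68246/v = 68246/(-31840) = 68246*(-1/31840) = -34123/15920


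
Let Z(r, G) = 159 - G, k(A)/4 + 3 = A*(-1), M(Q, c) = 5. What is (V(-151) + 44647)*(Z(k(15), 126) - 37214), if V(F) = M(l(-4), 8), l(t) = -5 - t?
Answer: -1660206012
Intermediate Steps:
V(F) = 5
k(A) = -12 - 4*A (k(A) = -12 + 4*(A*(-1)) = -12 + 4*(-A) = -12 - 4*A)
(V(-151) + 44647)*(Z(k(15), 126) - 37214) = (5 + 44647)*((159 - 1*126) - 37214) = 44652*((159 - 126) - 37214) = 44652*(33 - 37214) = 44652*(-37181) = -1660206012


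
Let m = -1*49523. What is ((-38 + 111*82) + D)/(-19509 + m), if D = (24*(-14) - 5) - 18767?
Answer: 2511/17258 ≈ 0.14550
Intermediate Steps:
m = -49523
D = -19108 (D = (-336 - 5) - 18767 = -341 - 18767 = -19108)
((-38 + 111*82) + D)/(-19509 + m) = ((-38 + 111*82) - 19108)/(-19509 - 49523) = ((-38 + 9102) - 19108)/(-69032) = (9064 - 19108)*(-1/69032) = -10044*(-1/69032) = 2511/17258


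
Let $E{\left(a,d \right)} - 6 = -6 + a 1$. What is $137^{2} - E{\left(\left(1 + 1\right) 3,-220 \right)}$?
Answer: $18763$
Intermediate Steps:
$E{\left(a,d \right)} = a$ ($E{\left(a,d \right)} = 6 + \left(-6 + a 1\right) = 6 + \left(-6 + a\right) = a$)
$137^{2} - E{\left(\left(1 + 1\right) 3,-220 \right)} = 137^{2} - \left(1 + 1\right) 3 = 18769 - 2 \cdot 3 = 18769 - 6 = 18763$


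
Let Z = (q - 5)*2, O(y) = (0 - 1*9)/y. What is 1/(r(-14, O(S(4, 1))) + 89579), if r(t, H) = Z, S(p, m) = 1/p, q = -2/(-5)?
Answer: 5/447849 ≈ 1.1164e-5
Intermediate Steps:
q = 2/5 (q = -2*(-1/5) = 2/5 ≈ 0.40000)
O(y) = -9/y (O(y) = (0 - 9)/y = -9/y)
Z = -46/5 (Z = (2/5 - 5)*2 = -23/5*2 = -46/5 ≈ -9.2000)
r(t, H) = -46/5
1/(r(-14, O(S(4, 1))) + 89579) = 1/(-46/5 + 89579) = 1/(447849/5) = 5/447849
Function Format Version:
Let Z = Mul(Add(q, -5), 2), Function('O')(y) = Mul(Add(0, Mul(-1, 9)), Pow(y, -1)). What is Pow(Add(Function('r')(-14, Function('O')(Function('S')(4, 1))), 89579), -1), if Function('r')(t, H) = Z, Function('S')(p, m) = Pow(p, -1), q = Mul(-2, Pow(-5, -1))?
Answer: Rational(5, 447849) ≈ 1.1164e-5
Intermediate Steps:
q = Rational(2, 5) (q = Mul(-2, Rational(-1, 5)) = Rational(2, 5) ≈ 0.40000)
Function('O')(y) = Mul(-9, Pow(y, -1)) (Function('O')(y) = Mul(Add(0, -9), Pow(y, -1)) = Mul(-9, Pow(y, -1)))
Z = Rational(-46, 5) (Z = Mul(Add(Rational(2, 5), -5), 2) = Mul(Rational(-23, 5), 2) = Rational(-46, 5) ≈ -9.2000)
Function('r')(t, H) = Rational(-46, 5)
Pow(Add(Function('r')(-14, Function('O')(Function('S')(4, 1))), 89579), -1) = Pow(Add(Rational(-46, 5), 89579), -1) = Pow(Rational(447849, 5), -1) = Rational(5, 447849)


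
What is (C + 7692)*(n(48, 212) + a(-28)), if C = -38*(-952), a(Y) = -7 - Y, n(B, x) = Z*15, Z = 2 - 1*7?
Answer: -2368872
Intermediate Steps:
Z = -5 (Z = 2 - 7 = -5)
n(B, x) = -75 (n(B, x) = -5*15 = -75)
C = 36176
(C + 7692)*(n(48, 212) + a(-28)) = (36176 + 7692)*(-75 + (-7 - 1*(-28))) = 43868*(-75 + (-7 + 28)) = 43868*(-75 + 21) = 43868*(-54) = -2368872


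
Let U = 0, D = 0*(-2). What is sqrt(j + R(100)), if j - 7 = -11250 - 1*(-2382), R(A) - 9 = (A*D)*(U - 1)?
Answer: 2*I*sqrt(2213) ≈ 94.085*I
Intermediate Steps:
D = 0
R(A) = 9 (R(A) = 9 + (A*0)*(0 - 1) = 9 + 0*(-1) = 9 + 0 = 9)
j = -8861 (j = 7 + (-11250 - 1*(-2382)) = 7 + (-11250 + 2382) = 7 - 8868 = -8861)
sqrt(j + R(100)) = sqrt(-8861 + 9) = sqrt(-8852) = 2*I*sqrt(2213)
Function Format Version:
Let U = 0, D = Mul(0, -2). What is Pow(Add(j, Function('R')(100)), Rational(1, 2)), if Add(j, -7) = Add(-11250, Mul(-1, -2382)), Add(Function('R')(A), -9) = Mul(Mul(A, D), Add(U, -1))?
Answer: Mul(2, I, Pow(2213, Rational(1, 2))) ≈ Mul(94.085, I)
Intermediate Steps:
D = 0
Function('R')(A) = 9 (Function('R')(A) = Add(9, Mul(Mul(A, 0), Add(0, -1))) = Add(9, Mul(0, -1)) = Add(9, 0) = 9)
j = -8861 (j = Add(7, Add(-11250, Mul(-1, -2382))) = Add(7, Add(-11250, 2382)) = Add(7, -8868) = -8861)
Pow(Add(j, Function('R')(100)), Rational(1, 2)) = Pow(Add(-8861, 9), Rational(1, 2)) = Pow(-8852, Rational(1, 2)) = Mul(2, I, Pow(2213, Rational(1, 2)))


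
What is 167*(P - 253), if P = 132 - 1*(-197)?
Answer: 12692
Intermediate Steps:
P = 329 (P = 132 + 197 = 329)
167*(P - 253) = 167*(329 - 253) = 167*76 = 12692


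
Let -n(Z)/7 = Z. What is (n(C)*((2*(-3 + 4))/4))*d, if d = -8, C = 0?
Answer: 0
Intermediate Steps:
n(Z) = -7*Z
(n(C)*((2*(-3 + 4))/4))*d = ((-7*0)*((2*(-3 + 4))/4))*(-8) = (0*((2*1)*(¼)))*(-8) = (0*(2*(¼)))*(-8) = (0*(½))*(-8) = 0*(-8) = 0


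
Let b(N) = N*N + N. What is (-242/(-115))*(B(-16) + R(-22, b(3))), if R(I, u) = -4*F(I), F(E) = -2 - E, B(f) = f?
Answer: -23232/115 ≈ -202.02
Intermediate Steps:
b(N) = N + N² (b(N) = N² + N = N + N²)
R(I, u) = 8 + 4*I (R(I, u) = -4*(-2 - I) = 8 + 4*I)
(-242/(-115))*(B(-16) + R(-22, b(3))) = (-242/(-115))*(-16 + (8 + 4*(-22))) = (-242*(-1/115))*(-16 + (8 - 88)) = 242*(-16 - 80)/115 = (242/115)*(-96) = -23232/115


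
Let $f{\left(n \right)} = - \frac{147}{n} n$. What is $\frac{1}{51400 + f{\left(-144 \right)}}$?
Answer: $\frac{1}{51253} \approx 1.9511 \cdot 10^{-5}$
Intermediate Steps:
$f{\left(n \right)} = -147$
$\frac{1}{51400 + f{\left(-144 \right)}} = \frac{1}{51400 - 147} = \frac{1}{51253}$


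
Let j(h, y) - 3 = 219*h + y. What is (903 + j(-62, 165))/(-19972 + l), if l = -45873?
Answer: 12507/65845 ≈ 0.18995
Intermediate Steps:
j(h, y) = 3 + y + 219*h (j(h, y) = 3 + (219*h + y) = 3 + (y + 219*h) = 3 + y + 219*h)
(903 + j(-62, 165))/(-19972 + l) = (903 + (3 + 165 + 219*(-62)))/(-19972 - 45873) = (903 + (3 + 165 - 13578))/(-65845) = (903 - 13410)*(-1/65845) = -12507*(-1/65845) = 12507/65845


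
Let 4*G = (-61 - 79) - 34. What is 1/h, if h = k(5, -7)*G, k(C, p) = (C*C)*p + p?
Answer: 1/7917 ≈ 0.00012631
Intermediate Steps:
k(C, p) = p + p*C**2 (k(C, p) = C**2*p + p = p*C**2 + p = p + p*C**2)
G = -87/2 (G = ((-61 - 79) - 34)/4 = (-140 - 34)/4 = (1/4)*(-174) = -87/2 ≈ -43.500)
h = 7917 (h = -7*(1 + 5**2)*(-87/2) = -7*(1 + 25)*(-87/2) = -7*26*(-87/2) = -182*(-87/2) = 7917)
1/h = 1/7917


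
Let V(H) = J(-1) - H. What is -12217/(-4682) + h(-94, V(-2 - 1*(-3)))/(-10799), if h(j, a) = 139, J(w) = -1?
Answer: 131280585/50560918 ≈ 2.5965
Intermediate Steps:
V(H) = -1 - H
-12217/(-4682) + h(-94, V(-2 - 1*(-3)))/(-10799) = -12217/(-4682) + 139/(-10799) = -12217*(-1/4682) + 139*(-1/10799) = 12217/4682 - 139/10799 = 131280585/50560918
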